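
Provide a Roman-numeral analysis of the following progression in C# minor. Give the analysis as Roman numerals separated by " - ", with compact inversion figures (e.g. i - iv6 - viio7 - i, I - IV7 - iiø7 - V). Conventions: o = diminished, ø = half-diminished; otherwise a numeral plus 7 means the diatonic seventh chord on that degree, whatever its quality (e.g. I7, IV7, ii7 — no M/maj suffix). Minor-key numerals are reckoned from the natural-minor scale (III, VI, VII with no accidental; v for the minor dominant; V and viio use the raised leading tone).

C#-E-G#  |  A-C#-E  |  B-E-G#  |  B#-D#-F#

C#-E-G#: root C# is the tonic; minor triad there is i.
A-C#-E: root A is the submediant; major triad there is VI.
B-E-G# has root E, degree 3 in C# minor, so III64.
B#-D#-F#: diminished triad on B# = scale degree 7 → viio.

i - VI - III64 - viio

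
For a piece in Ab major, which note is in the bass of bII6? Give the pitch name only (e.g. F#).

bII in Ab major has root Bbb; the chord is Bbb-Db-Fb.
The figure 6 means first inversion — the third is in the bass.

Db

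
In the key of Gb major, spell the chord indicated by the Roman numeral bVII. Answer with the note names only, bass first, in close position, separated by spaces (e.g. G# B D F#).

bVII is a major triad on the lowered seventh degree (the subtonic), borrowed from the parallel minor. In Gb major that root is Fb.
So the chord is Fb-Ab-Cb, a major triad.

Fb Ab Cb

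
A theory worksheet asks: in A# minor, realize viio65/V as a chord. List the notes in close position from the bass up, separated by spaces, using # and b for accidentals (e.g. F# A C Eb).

The slash marks an applied leading-tone chord: viio of V. In A# minor, V is E#, so the leading tone to it is D##, a half step below.
Building a fully diminished seventh chord on D## gives D##-F##-A#-C#.
With the 65 figure the chord is in first inversion; from the bass F## upward in close position it reads F##-A#-C#-D##.

F## A# C# D##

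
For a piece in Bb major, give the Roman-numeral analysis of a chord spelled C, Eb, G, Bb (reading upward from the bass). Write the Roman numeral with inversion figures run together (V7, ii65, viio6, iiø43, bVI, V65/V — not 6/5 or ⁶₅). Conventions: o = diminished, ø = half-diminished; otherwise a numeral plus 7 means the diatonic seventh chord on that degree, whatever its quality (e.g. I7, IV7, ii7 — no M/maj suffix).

ii7

The pitches C-Eb-G-Bb form a minor seventh chord rooted on C.
C is scale degree 2 in Bb major, and a minor seventh chord on that degree is written ii7.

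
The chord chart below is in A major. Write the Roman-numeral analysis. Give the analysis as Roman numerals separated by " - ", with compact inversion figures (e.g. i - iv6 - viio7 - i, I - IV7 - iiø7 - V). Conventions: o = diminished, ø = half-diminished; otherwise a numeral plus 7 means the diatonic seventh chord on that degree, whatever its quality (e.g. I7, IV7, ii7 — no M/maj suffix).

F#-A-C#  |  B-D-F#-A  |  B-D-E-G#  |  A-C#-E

vi - ii7 - V43 - I

F#-A-C#: root F# is the submediant; minor triad there is vi.
B-D-F#-A: minor seventh chord on B = scale degree 2 → ii7.
B-D-E-G#: root E is the dominant; dominant seventh chord there is V43.
A-C#-E: root A is the tonic; major triad there is I.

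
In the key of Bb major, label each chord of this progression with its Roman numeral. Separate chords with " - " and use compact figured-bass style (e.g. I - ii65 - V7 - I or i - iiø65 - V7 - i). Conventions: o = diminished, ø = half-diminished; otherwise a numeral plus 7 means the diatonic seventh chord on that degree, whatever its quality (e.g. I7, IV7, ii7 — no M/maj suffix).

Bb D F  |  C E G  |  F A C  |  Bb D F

I - V/V - V - I

Bb-D-F: major triad on Bb = scale degree 1 → I.
C-E-G: chromatic; C is V of V, so V/V.
F-A-C has root F, degree 5 in Bb major, so V.
Bb-D-F: root Bb is the tonic; major triad there is I.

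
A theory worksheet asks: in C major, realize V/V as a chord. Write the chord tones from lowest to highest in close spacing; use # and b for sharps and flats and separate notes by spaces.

D F# A

The slash means an applied dominant: we want the dominant of V. In C major, V is G major, and its dominant is built on D.
Building a major triad on D gives D-F#-A.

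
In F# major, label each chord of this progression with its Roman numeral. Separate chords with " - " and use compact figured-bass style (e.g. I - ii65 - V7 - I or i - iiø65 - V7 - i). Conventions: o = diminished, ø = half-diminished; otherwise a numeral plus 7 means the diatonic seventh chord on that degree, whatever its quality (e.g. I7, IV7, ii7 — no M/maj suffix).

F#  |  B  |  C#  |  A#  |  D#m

F# has root F#, degree 1 in F# major, so I.
B has root B, degree 4 in F# major, so IV.
C#: root C# is the dominant; major triad there is V.
A#: a major triad on A#, the applied dominant of vi → V/vi.
D#m: root D# is the submediant; minor triad there is vi.

I - IV - V - V/vi - vi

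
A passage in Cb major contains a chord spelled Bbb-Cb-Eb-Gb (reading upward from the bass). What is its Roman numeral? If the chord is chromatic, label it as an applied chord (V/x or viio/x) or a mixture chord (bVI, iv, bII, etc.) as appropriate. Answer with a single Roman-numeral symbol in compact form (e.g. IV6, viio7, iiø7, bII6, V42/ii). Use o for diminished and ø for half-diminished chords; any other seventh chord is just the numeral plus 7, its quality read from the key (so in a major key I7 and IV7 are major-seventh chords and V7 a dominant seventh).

Stacked in thirds the chord is Cb-Eb-Gb-Bbb: a dominant seventh chord on Cb.
Cb is not a diatonic chord root with this quality in Cb major, but it lies a perfect fifth above Fb (IV), so the chord functions as an applied dominant of IV.
With Bbb in the bass the chord is in third inversion, so the figured bass is 42.

V42/IV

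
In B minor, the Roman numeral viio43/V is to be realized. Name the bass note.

The applied chord viio43/V is rooted on E#: E#-G#-B-D.
The figure 43 means second inversion — the fifth is in the bass.

B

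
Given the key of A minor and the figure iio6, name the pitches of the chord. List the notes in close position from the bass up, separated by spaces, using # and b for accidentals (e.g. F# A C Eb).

In A minor, the second degree is B, and the diatonic chord built there is a diminished triad.
Stacking thirds from B gives B-D-F.
With the 6 figure the chord is in first inversion; from the bass D upward in close position it reads D-F-B.

D F B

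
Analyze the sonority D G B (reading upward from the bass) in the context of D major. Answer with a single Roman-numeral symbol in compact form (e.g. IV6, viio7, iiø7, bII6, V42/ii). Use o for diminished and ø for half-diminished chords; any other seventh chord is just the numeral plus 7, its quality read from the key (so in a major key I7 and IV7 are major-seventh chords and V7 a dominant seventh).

IV64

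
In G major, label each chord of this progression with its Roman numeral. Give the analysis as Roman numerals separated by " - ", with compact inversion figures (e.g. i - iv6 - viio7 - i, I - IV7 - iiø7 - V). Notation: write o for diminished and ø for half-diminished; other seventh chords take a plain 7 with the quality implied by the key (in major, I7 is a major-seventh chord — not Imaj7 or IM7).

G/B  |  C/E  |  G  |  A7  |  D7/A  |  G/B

I6 - IV6 - I - V7/V - V43 - I6

G/B has root G, degree 1 in G major, so I6.
C/E: major triad on C = scale degree 4 → IV6.
G: major triad on G = scale degree 1 → I.
A7: chromatic; A is V of V, so V7/V.
D7/A: root D is the dominant; dominant seventh chord there is V43.
G/B: root G is the tonic; major triad there is I6.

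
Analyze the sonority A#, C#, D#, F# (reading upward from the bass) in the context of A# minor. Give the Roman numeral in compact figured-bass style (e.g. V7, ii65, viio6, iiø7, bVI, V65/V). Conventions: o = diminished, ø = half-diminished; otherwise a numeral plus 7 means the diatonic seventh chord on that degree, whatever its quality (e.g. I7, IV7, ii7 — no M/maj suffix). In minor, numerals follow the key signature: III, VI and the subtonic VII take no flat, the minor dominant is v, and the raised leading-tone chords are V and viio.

iv43

Stacked in thirds the chord is D#-F#-A#-C#: a minor seventh chord on D#.
In A# minor, D# is the subdominant; the diatonic minor seventh chord there is iv7.
With A# in the bass the chord is in second inversion, so the figured bass is 43.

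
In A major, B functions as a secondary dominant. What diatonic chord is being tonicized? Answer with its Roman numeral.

V

The chord is a major triad on B.
A dominant resolves down a perfect fifth: B → E. In A major, E is scale degree 5, i.e. V.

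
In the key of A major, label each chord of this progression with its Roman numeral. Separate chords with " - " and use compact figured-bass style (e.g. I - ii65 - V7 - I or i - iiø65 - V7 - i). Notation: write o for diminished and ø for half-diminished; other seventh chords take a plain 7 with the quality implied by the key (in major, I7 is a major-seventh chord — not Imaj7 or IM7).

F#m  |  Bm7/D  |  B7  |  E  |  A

vi - ii65 - V7/V - V - I

F#m: root F# is the submediant; minor triad there is vi.
Bm7/D has root B, degree 2 in A major, so ii65.
B7: a dominant seventh chord on B, the applied dominant of V → V7/V.
E has root E, degree 5 in A major, so V.
A: root A is the tonic; major triad there is I.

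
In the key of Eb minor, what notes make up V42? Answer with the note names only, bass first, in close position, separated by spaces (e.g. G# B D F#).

Ab Bb D F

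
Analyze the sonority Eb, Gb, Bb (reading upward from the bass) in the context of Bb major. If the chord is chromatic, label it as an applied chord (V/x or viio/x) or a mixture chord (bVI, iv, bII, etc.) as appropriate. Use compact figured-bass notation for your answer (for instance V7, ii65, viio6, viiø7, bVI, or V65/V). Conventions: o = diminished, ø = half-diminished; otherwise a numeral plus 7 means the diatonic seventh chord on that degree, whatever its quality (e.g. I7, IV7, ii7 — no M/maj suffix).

iv

Stacked in thirds the chord is Eb-Gb-Bb: a minor triad on Eb.
Eb is the fourth degree of Bb major. This is the minor subdominant, borrowed from the parallel minor.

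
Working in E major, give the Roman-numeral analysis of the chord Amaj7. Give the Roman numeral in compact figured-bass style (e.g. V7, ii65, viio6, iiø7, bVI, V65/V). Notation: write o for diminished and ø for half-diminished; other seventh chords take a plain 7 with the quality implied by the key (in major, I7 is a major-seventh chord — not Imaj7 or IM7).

IV7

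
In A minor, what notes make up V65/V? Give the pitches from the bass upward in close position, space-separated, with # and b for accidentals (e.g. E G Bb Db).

V65/V is a secondary dominant — the dominant seventh of V. V in A minor is E, so the applied chord's root is B, a perfect fifth above.
Building a dominant seventh chord on B gives B-D#-F#-A.
The figured bass 65 indicates first inversion, placing the third (D#) in the bass: D#-F#-A-B.

D# F# A B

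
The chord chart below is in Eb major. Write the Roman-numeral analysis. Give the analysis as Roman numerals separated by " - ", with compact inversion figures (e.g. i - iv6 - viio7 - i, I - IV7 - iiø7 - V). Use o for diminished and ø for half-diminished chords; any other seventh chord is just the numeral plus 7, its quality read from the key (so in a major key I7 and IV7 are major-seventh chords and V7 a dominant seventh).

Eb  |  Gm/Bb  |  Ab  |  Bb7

I - iii6 - IV - V7

Eb: major triad on Eb = scale degree 1 → I.
Gm/Bb has root G, degree 3 in Eb major, so iii6.
Ab: major triad on Ab = scale degree 4 → IV.
Bb7: dominant seventh chord on Bb = scale degree 5 → V7.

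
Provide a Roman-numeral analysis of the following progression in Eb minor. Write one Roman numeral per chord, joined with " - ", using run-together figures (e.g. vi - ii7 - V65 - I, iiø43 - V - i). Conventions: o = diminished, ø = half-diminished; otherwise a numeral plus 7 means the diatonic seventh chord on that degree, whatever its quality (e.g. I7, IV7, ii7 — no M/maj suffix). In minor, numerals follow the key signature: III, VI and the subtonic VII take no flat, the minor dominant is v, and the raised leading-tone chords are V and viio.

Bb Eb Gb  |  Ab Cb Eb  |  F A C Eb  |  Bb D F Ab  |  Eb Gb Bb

Bb-Eb-Gb: root Eb is the tonic; minor triad there is i64.
Ab-Cb-Eb: minor triad on Ab = scale degree 4 → iv.
F-A-C-Eb: a dominant seventh chord on F, the applied dominant of V → V7/V.
Bb-D-F-Ab: root Bb is the dominant; dominant seventh chord there is V7.
Eb-Gb-Bb has root Eb, degree 1 in Eb minor, so i.

i64 - iv - V7/V - V7 - i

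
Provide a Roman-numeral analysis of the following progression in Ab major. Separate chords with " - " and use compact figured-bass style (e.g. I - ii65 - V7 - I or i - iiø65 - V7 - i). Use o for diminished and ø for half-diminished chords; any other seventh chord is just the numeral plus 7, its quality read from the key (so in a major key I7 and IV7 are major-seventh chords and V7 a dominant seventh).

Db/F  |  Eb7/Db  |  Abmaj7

IV6 - V42 - I7

Db/F has root Db, degree 4 in Ab major, so IV6.
Eb7/Db: dominant seventh chord on Eb = scale degree 5 → V42.
Abmaj7 has root Ab, degree 1 in Ab major, so I7.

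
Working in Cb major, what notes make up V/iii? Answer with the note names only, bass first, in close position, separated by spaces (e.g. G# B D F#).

The slash means an applied dominant: we want the dominant of iii. In Cb major, iii is Eb minor, and its dominant is built on Bb.
Building a major triad on Bb gives Bb-D-F.

Bb D F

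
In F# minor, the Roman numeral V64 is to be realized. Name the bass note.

V in F# minor has root C#; the chord is C#-E#-G#.
The figure 64 means second inversion — the fifth is in the bass.

G#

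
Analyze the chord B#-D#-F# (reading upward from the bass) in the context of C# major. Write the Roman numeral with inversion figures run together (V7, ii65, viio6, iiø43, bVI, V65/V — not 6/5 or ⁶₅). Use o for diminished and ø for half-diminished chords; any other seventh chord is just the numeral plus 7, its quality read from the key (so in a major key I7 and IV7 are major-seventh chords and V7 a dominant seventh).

Stacked in thirds the chord is B#-D#-F#: a diminished triad on B#.
In C# major, B# is the leading tone; the diatonic diminished triad there is viio.

viio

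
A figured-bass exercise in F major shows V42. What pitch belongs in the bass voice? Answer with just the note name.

V in F major has root C; the chord is C-E-G-Bb.
The figure 42 means third inversion — the seventh is in the bass.

Bb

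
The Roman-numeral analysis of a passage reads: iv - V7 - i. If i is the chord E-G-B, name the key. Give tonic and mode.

The chord Em is a minor triad rooted on E; its label is i.
If E is scale degree 1 and the mode makes that degree carry a minor triad, the tonic is E and the mode is minor.

E minor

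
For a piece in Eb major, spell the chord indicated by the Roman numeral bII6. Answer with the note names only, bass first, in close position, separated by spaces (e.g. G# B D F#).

bII6 is the Neapolitan sixth — a major triad on the lowered second degree, here in its customary first inversion. In Eb major that root is Fb.
So the chord is Fb-Ab-Cb, a major triad.
With the 6 figure the chord is in first inversion; from the bass Ab upward in close position it reads Ab-Cb-Fb.

Ab Cb Fb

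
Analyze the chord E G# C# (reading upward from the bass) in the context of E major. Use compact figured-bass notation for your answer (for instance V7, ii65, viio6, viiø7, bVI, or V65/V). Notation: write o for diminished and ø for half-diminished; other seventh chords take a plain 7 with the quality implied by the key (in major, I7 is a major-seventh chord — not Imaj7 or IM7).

The pitches C#-E-G# form a minor triad rooted on C#.
In E major, C# is the submediant; the diatonic minor triad there is vi.
With E in the bass the chord is in first inversion, so the figured bass is 6.

vi6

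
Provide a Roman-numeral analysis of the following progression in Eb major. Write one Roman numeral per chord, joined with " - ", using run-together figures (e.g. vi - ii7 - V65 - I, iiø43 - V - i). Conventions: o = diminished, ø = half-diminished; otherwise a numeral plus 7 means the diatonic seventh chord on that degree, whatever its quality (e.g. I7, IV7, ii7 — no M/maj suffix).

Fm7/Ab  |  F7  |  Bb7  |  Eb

ii65 - V7/V - V7 - I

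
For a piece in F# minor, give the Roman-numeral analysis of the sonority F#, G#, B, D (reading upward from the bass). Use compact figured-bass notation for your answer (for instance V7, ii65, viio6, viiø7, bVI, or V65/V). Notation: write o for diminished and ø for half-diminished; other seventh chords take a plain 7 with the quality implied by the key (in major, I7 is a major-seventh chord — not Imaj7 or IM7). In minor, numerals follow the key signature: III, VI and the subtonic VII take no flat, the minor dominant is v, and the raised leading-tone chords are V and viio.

The pitches G#-B-D-F# form a half-diminished seventh chord rooted on G#.
G# is scale degree 2 in F# minor, and a half-diminished seventh chord on that degree is written iiø7.
With F# in the bass the chord is in third inversion, so the figured bass is 42.

iiø42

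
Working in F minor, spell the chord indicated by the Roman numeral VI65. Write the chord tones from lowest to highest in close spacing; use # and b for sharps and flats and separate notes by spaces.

F Ab C Db

In F minor, the submediant is Db, and the diatonic chord built there is a major seventh chord.
That chord is spelled Db-F-Ab-C.
The figured bass 65 indicates first inversion, placing the third (F) in the bass: F-Ab-C-Db.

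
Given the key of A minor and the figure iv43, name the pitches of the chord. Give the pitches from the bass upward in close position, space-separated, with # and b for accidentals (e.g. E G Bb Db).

A C D F

The numeral's case and figure indicate a minor seventh chord. In A minor its root, scale degree 4, is D.
Stacking thirds from D gives D-F-A-C.
The figured bass 43 indicates second inversion, placing the fifth (A) in the bass: A-C-D-F.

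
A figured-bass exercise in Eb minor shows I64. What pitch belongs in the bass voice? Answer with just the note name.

I in Eb minor has root Eb; the chord is Eb-G-Bb.
The figure 64 means second inversion — the fifth is in the bass.

Bb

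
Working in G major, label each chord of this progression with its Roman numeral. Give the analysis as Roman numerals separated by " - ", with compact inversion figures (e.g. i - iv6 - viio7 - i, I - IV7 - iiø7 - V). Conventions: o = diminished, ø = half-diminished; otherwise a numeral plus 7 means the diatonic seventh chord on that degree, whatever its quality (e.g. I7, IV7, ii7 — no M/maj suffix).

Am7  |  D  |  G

ii7 - V - I

Am7: minor seventh chord on A = scale degree 2 → ii7.
D: root D is the dominant; major triad there is V.
G: major triad on G = scale degree 1 → I.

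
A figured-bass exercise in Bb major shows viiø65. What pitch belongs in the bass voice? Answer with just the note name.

C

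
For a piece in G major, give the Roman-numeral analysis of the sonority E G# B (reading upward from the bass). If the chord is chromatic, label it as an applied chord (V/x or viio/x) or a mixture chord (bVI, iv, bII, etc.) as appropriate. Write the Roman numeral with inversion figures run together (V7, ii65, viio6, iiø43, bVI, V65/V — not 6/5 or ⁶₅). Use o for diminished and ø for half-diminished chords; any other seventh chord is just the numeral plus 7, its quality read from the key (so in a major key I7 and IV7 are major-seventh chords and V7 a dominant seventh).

The pitches E-G#-B form a major triad rooted on E.
E is not a diatonic chord root with this quality in G major, but it lies a perfect fifth above A (ii), so the chord functions as an applied dominant of ii.

V/ii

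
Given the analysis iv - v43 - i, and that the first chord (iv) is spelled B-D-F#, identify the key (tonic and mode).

iv is given as B-D-F# — a minor triad with root B.
If B is scale degree 4 and the mode makes that degree carry a minor triad, the tonic is F# and the mode is minor.

F# minor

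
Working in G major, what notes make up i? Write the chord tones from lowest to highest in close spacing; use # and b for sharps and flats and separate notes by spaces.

G Bb D

Scale degree 1 in G major is G; here the chord built on it is altered to a minor triad. i is the minor tonic, borrowed from the parallel minor.
So the chord is G-Bb-D.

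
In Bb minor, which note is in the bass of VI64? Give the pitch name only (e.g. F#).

Db

VI in Bb minor has root Gb; the chord is Gb-Bb-Db.
The figure 64 means second inversion — the fifth is in the bass.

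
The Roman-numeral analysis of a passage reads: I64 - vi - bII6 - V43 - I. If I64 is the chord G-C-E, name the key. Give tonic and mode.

C major

I64 is given as G-C-E — a major triad with root C.
If C is scale degree 1 and the mode makes that degree carry a major triad, the tonic is C and the mode is major.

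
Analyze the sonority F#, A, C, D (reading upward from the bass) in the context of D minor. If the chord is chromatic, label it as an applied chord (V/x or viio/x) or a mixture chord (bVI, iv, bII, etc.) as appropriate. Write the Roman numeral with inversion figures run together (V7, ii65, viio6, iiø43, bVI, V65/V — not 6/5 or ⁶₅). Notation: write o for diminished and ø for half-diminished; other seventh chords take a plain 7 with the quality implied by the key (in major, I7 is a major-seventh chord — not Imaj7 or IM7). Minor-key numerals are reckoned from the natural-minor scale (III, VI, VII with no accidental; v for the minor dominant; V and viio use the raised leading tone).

The pitches D-F#-A-C form a dominant seventh chord rooted on D.
D is not a diatonic chord root with this quality in D minor, but it lies a perfect fifth above G (iv), so the chord functions as an applied dominant of iv.
With F# in the bass the chord is in first inversion, so the figured bass is 65.

V65/iv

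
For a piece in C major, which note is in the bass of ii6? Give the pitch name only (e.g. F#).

F

ii in C major has root D; the chord is D-F-A.
The figure 6 means first inversion — the third is in the bass.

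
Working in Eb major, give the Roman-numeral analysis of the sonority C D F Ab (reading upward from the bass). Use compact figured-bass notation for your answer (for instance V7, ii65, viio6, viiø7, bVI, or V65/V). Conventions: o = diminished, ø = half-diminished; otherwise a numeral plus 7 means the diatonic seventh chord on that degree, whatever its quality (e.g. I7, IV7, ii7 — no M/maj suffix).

Stacked in thirds the chord is D-F-Ab-C: a half-diminished seventh chord on D.
In Eb major, D is the leading tone; the diatonic half-diminished seventh chord there is viiø7.
With C in the bass the chord is in third inversion, so the figured bass is 42.

viiø42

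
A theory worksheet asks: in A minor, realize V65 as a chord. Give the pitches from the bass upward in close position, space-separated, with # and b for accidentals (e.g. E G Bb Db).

G# B D E

In A minor, the dominant is E. The dominant is major (leading tone raised), so V is a dominant seventh chord.
Stacking thirds from E gives E-G#-B-D.
With the 65 figure the chord is in first inversion; from the bass G# upward in close position it reads G#-B-D-E.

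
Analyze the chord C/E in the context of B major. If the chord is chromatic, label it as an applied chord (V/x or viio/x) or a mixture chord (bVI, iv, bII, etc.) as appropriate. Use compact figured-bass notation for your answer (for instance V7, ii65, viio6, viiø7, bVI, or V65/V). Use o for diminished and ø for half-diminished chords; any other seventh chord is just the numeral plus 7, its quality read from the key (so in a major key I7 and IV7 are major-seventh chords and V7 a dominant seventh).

bII6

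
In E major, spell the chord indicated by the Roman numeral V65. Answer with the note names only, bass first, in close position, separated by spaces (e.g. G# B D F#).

The numeral's case and figure indicate a dominant seventh chord. In E major its root, the dominant, is B.
Stacking thirds from B gives B-D#-F#-A.
With the 65 figure the chord is in first inversion; from the bass D# upward in close position it reads D#-F#-A-B.

D# F# A B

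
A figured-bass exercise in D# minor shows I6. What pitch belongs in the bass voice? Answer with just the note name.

F##

I in D# minor has root D#; the chord is D#-F##-A#.
The figure 6 means first inversion — the third is in the bass.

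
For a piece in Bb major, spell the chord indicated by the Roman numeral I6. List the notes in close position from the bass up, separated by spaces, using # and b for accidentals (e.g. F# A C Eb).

In Bb major, the first degree is Bb, and the diatonic chord built there is a major triad.
That chord is spelled Bb-D-F.
The figured bass 6 indicates first inversion, placing the third (D) in the bass: D-F-Bb.

D F Bb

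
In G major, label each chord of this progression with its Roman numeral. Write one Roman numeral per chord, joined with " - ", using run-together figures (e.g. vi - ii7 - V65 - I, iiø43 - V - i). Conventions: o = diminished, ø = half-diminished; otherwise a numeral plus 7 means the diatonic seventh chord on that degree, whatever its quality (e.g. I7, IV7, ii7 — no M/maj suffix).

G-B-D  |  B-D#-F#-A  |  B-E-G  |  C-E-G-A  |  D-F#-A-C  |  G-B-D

G-B-D: major triad on G = scale degree 1 → I.
B-D#-F#-A: chromatic; B is V of vi, so V7/vi.
B-E-G: minor triad on E = scale degree 6 → vi64.
C-E-G-A has root A, degree 2 in G major, so ii65.
D-F#-A-C: root D is the dominant; dominant seventh chord there is V7.
G-B-D: root G is the tonic; major triad there is I.

I - V7/vi - vi64 - ii65 - V7 - I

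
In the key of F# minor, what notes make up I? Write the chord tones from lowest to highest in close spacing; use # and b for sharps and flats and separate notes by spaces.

I is the major tonic (Picardy third), borrowed from the parallel major. In F# minor that root is F#.
So the chord is F#-A#-C#, a major triad.

F# A# C#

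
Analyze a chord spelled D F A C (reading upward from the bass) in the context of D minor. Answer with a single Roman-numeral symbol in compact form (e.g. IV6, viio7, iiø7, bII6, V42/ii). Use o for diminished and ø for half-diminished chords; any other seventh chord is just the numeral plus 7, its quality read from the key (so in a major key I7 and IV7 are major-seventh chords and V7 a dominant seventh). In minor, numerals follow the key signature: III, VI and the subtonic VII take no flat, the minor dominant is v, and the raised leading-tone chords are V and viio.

i7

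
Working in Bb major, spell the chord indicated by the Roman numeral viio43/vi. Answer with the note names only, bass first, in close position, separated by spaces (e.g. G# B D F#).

C Eb F# A

viio43/vi is a secondary leading-tone chord. The target vi is G in Bb major; the applied chord is rooted a semitone below, on F#.
Building a fully diminished seventh chord on F# gives F#-A-C-Eb.
The figured bass 43 indicates second inversion, placing the fifth (C) in the bass: C-Eb-F#-A.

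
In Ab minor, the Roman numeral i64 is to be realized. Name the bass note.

Eb

i in Ab minor has root Ab; the chord is Ab-Cb-Eb.
The figure 64 means second inversion — the fifth is in the bass.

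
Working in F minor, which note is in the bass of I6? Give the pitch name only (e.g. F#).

I in F minor has root F; the chord is F-A-C.
The figure 6 means first inversion — the third is in the bass.

A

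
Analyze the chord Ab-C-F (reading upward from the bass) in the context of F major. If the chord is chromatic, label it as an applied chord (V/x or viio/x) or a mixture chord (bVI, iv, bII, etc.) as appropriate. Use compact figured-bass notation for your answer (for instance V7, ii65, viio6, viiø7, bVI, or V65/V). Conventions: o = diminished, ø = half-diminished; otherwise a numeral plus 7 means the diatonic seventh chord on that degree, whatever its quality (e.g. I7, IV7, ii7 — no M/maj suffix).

The pitches F-Ab-C form a minor triad rooted on F.
F is the first degree of F major. This is the minor tonic, borrowed from the parallel minor.
With Ab in the bass the chord is in first inversion, so the figured bass is 6.

i6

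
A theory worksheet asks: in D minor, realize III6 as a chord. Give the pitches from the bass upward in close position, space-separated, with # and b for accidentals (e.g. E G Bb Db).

A C F

The numeral's case and figure indicate a major triad. In D minor its root, the mediant, is F.
That chord is spelled F-A-C.
The figured bass 6 indicates first inversion, placing the third (A) in the bass: A-C-F.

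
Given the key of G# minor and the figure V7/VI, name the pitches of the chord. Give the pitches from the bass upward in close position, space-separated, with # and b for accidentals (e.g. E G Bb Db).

B D# F# A

The slash means an applied dominant: we want the dominant of VI. In G# minor, VI is E major, and its dominant is built on B.
Building a dominant seventh chord on B gives B-D#-F#-A.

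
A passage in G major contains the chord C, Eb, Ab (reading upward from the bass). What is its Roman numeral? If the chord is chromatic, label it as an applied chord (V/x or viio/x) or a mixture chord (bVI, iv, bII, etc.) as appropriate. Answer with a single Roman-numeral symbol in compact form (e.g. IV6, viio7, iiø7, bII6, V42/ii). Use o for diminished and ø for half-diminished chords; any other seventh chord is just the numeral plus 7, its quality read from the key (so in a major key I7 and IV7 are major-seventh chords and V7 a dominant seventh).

bII6

Stacked in thirds the chord is Ab-C-Eb: a major triad on Ab.
Ab is the lowered second degree of G major (diatonic 2 would be A). This is the Neapolitan sixth — a major triad on the lowered second degree, here in its customary first inversion.
With C in the bass the chord is in first inversion, so the figured bass is 6.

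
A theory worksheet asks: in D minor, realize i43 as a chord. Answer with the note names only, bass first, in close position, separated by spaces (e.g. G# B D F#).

A C D F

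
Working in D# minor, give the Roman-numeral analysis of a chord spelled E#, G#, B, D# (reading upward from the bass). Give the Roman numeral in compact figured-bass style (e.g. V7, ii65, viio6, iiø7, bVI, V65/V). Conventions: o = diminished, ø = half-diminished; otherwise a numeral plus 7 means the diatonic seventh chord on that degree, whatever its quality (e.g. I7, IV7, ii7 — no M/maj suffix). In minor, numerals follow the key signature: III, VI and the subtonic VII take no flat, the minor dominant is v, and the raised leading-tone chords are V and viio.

iiø7

The pitches E#-G#-B-D# form a half-diminished seventh chord rooted on E#.
In D# minor, E# is the supertonic; the diatonic half-diminished seventh chord there is iiø7.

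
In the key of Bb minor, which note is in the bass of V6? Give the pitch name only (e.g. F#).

V in Bb minor has root F; the chord is F-A-C.
The figure 6 means first inversion — the third is in the bass.

A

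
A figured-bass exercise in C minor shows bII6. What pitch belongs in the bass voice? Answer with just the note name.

F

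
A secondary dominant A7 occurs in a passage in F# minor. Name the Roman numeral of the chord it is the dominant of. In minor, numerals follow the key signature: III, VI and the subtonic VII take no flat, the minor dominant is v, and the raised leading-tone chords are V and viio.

The chord is a dominant seventh chord on A.
A dominant resolves down a perfect fifth: A → D. In F# minor, D is scale degree 6, i.e. VI.

VI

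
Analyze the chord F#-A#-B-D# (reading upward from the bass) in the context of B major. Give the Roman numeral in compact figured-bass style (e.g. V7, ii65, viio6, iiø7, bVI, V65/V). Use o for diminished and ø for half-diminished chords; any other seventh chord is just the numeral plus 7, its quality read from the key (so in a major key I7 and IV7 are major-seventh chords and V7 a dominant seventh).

I43

The pitches B-D#-F#-A# form a major seventh chord rooted on B.
B is scale degree 1 in B major, and a major seventh chord on that degree is written I7.
With F# in the bass the chord is in second inversion, so the figured bass is 43.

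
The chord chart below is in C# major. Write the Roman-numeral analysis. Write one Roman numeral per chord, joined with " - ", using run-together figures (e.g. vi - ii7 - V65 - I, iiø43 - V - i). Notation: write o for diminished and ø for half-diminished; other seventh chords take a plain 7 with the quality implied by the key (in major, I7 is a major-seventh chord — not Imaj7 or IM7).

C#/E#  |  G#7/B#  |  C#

C#/E#: root C# is the tonic; major triad there is I6.
G#7/B# has root G#, degree 5 in C# major, so V65.
C#: major triad on C# = scale degree 1 → I.

I6 - V65 - I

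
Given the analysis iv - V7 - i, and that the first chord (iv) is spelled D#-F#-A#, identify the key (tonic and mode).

The chord D#m is a minor triad rooted on D#; its label is iv.
iv on D# implies D# is the subdominant; that puts the tonic at A#, and the lowercase numeral fits minor mode.

A# minor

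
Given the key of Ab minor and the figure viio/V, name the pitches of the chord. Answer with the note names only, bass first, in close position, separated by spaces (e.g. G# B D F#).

viio/V is a secondary leading-tone chord. The target V is Eb in Ab minor; the applied chord is rooted a semitone below, on D.
Building a diminished triad on D gives D-F-Ab.

D F Ab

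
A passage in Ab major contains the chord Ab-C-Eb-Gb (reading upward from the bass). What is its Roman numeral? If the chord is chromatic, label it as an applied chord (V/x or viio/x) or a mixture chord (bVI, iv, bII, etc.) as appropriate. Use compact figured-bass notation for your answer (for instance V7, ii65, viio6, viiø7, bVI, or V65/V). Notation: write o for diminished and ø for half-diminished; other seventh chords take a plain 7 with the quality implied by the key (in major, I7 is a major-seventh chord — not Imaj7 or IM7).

Stacked in thirds the chord is Ab-C-Eb-Gb: a dominant seventh chord on Ab.
Ab is not a diatonic chord root with this quality in Ab major, but it lies a perfect fifth above Db (IV), so the chord functions as an applied dominant of IV.

V7/IV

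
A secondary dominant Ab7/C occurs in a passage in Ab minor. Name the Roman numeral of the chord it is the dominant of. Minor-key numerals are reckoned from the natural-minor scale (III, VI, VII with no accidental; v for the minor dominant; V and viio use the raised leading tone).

The chord is a dominant seventh chord on Ab.
A dominant resolves down a perfect fifth: Ab → Db. In Ab minor, Db is scale degree 4, i.e. iv.

iv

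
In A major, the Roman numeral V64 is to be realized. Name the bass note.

V in A major has root E; the chord is E-G#-B.
The figure 64 means second inversion — the fifth is in the bass.

B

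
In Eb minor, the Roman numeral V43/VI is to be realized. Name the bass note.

Db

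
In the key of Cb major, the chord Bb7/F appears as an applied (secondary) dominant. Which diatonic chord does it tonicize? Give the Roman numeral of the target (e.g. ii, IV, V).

iii

The chord is a dominant seventh chord on Bb.
A dominant resolves down a perfect fifth: Bb → Eb. In Cb major, Eb is scale degree 3, i.e. iii.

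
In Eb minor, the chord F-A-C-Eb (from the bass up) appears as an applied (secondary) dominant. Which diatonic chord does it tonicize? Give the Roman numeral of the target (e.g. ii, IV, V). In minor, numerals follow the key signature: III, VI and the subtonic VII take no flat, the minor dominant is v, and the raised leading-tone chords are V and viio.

V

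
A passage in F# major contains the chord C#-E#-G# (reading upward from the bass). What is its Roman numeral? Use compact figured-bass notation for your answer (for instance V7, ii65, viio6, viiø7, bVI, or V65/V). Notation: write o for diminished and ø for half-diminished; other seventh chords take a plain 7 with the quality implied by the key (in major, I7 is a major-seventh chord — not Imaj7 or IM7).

V

Stacked in thirds the chord is C#-E#-G#: a major triad on C#.
In F# major, C# is the dominant; the diatonic major triad there is V.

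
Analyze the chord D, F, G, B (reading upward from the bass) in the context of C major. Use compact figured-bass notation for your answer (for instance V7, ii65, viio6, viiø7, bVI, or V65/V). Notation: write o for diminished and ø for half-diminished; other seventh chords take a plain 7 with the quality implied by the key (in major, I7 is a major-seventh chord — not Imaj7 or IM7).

V43

The pitches G-B-D-F form a dominant seventh chord rooted on G.
In C major, G is the dominant; the diatonic dominant seventh chord there is V7.
With D in the bass the chord is in second inversion, so the figured bass is 43.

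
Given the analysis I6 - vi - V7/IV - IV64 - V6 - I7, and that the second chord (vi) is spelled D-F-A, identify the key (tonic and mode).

The chord Dm is a minor triad rooted on D; its label is vi.
vi on D implies D is the submediant; that puts the tonic at F, and the lowercase numeral fits major mode.

F major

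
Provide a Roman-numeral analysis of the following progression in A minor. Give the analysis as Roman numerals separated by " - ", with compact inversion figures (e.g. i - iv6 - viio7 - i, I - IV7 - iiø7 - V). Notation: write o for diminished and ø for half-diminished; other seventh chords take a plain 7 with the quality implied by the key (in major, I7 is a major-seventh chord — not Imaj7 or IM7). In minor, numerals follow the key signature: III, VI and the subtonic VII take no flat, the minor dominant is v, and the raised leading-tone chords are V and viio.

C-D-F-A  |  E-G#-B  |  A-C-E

C-D-F-A: minor seventh chord on D = scale degree 4 → iv42.
E-G#-B has root E, degree 5 in A minor, so V.
A-C-E has root A, degree 1 in A minor, so i.

iv42 - V - i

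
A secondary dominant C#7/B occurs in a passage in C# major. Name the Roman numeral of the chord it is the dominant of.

The chord is a dominant seventh chord on C#.
A dominant resolves down a perfect fifth: C# → F#. In C# major, F# is scale degree 4, i.e. IV.

IV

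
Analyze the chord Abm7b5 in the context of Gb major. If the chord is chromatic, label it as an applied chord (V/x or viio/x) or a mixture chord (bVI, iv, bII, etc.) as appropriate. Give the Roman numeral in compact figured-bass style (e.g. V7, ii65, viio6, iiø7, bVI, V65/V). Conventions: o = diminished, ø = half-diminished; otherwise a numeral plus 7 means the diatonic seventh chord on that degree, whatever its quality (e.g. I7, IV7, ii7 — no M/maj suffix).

iiø7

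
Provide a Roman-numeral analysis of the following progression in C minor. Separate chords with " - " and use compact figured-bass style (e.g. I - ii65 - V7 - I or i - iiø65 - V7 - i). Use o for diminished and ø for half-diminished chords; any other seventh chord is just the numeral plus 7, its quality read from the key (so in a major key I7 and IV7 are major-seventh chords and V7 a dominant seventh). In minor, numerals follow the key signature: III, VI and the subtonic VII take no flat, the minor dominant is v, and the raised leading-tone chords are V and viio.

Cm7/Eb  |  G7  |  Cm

i65 - V7 - i

Cm7/Eb: root C is the tonic; minor seventh chord there is i65.
G7: dominant seventh chord on G = scale degree 5 → V7.
Cm: root C is the tonic; minor triad there is i.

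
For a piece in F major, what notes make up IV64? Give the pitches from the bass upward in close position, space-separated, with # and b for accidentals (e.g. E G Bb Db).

In F major, the subdominant is Bb, and the diatonic chord built there is a major triad.
Stacking thirds from Bb gives Bb-D-F.
The figured bass 64 indicates second inversion, placing the fifth (F) in the bass: F-Bb-D.

F Bb D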